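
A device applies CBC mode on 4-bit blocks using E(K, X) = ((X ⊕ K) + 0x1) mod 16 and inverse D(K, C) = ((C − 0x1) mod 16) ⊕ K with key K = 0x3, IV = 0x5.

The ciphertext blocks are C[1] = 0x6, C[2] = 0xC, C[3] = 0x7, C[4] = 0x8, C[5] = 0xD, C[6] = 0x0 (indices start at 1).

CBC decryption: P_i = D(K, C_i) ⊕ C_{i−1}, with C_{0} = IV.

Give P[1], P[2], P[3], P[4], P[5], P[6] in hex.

P[1] = 0x3, P[2] = 0xE, P[3] = 0x9, P[4] = 0x3, P[5] = 0x7, P[6] = 0x1

P[1]: D(K, 0x6) = 0x6; 0x6 ⊕ 0x5 = 0x3.
P[2]: D(K, 0xC) = 0x8; 0x8 ⊕ 0x6 = 0xE.
P[3]: D(K, 0x7) = 0x5; 0x5 ⊕ 0xC = 0x9.
P[4]: D(K, 0x8) = 0x4; 0x4 ⊕ 0x7 = 0x3.
P[5]: D(K, 0xD) = 0xF; 0xF ⊕ 0x8 = 0x7.
P[6]: D(K, 0x0) = 0xC; 0xC ⊕ 0xD = 0x1.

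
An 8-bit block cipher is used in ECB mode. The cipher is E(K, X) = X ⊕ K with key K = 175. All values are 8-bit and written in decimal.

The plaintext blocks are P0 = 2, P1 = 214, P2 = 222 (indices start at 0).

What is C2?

C2 = 113

ECB encryption: C_i = E(K, P_i).
C2: E(K, 222) = 113.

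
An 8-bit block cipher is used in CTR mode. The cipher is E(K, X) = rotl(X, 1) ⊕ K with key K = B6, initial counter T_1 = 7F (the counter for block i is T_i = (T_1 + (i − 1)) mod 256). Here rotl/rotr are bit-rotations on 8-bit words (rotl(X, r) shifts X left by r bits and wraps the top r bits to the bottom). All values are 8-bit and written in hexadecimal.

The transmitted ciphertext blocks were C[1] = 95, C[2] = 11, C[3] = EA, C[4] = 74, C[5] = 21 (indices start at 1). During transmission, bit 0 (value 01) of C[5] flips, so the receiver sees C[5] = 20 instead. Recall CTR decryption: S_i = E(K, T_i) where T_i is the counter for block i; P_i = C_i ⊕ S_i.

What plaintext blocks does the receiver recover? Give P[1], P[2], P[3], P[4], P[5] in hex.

Only C[5] changed, to 20. In CTR, a change in C_i flips the same bit in P_i only; the keystream is unaffected. Decrypting the received ciphertext:
P[1]: T = 7F, S = E(K, T) = 48; 95 ⊕ 48 = DD.
P[2]: T = 80, S = E(K, T) = B7; 11 ⊕ B7 = A6.
P[3]: T = 81, S = E(K, T) = B5; EA ⊕ B5 = 5F.
P[4]: T = 82, S = E(K, T) = B3; 74 ⊕ B3 = C7.
P[5]: T = 83, S = E(K, T) = B1; 20 ⊕ B1 = 91.
Blocks that differ from the original plaintext: P[5].

P[1] = DD, P[2] = A6, P[3] = 5F, P[4] = C7, P[5] = 91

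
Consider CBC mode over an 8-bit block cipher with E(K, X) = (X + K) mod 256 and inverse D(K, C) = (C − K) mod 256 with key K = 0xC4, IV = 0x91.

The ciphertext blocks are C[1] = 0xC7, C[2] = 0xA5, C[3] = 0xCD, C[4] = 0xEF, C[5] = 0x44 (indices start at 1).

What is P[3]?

CBC decryption: P_i = D(K, C_i) ⊕ C_{i−1}, with C_{0} = IV.
P[3]: D(K, 0xCD) = 0x09; 0x09 ⊕ 0xA5 = 0xAC.

P[3] = 0xAC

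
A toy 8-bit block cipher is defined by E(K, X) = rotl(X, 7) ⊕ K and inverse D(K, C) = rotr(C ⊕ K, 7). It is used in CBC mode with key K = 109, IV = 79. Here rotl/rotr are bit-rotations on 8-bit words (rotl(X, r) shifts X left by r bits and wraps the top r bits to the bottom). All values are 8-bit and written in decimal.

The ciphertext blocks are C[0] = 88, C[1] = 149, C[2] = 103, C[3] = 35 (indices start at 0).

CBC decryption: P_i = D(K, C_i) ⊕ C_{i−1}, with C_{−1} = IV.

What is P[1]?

P[1]: D(K, 149) = 241; 241 ⊕ 88 = 169.

P[1] = 169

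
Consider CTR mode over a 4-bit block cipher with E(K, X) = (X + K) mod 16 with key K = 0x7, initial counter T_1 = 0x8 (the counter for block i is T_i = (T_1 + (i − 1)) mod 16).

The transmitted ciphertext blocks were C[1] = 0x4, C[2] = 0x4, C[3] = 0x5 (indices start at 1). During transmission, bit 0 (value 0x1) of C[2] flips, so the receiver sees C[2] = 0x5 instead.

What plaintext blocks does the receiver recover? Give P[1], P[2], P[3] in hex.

CTR decryption: S_i = E(K, T_i) where T_i is the counter for block i; P_i = C_i ⊕ S_i.
Only C[2] changed, to 0x5. In CTR, a change in C_i flips the same bit in P_i only; the keystream is unaffected. Decrypting the received ciphertext:
P[1]: T = 0x8, S = E(K, T) = 0xF; 0x4 ⊕ 0xF = 0xB.
P[2]: T = 0x9, S = E(K, T) = 0x0; 0x5 ⊕ 0x0 = 0x5.
P[3]: T = 0xA, S = E(K, T) = 0x1; 0x5 ⊕ 0x1 = 0x4.
Blocks that differ from the original plaintext: P[2].

P[1] = 0xB, P[2] = 0x5, P[3] = 0x4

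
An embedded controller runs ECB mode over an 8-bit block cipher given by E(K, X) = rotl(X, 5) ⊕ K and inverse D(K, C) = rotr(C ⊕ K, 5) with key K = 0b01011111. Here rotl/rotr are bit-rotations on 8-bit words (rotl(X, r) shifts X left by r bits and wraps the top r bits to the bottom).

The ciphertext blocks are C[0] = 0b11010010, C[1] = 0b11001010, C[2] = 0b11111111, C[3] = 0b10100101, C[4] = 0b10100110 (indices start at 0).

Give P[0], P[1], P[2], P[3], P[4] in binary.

P[0] = 0b01101100, P[1] = 0b10101100, P[2] = 0b00000101, P[3] = 0b11010111, P[4] = 0b11001111

ECB decryption: P_i = D(K, C_i).
P[0]: D(K, 0b11010010) = 0b01101100.
P[1]: D(K, 0b11001010) = 0b10101100.
P[2]: D(K, 0b11111111) = 0b00000101.
P[3]: D(K, 0b10100101) = 0b11010111.
P[4]: D(K, 0b10100110) = 0b11001111.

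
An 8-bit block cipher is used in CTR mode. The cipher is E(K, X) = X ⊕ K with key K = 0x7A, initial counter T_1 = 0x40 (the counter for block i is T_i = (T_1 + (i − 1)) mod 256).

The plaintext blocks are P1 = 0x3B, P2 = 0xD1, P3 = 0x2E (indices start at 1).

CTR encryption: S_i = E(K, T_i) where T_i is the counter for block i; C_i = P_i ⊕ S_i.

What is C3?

C3 = 0x16

C1: T = 0x40, S = E(K, T) = 0x3A; 0x3B ⊕ 0x3A = 0x01.
C2: T = 0x41, S = E(K, T) = 0x3B; 0xD1 ⊕ 0x3B = 0xEA.
C3: T = 0x42, S = E(K, T) = 0x38; 0x2E ⊕ 0x38 = 0x16.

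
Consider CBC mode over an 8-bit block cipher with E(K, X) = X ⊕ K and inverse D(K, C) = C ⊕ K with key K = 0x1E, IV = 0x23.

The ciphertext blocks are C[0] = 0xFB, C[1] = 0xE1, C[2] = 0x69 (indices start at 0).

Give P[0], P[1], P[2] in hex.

P[0] = 0xC6, P[1] = 0x04, P[2] = 0x96

CBC decryption: P_i = D(K, C_i) ⊕ C_{i−1}, with C_{−1} = IV.
P[0]: D(K, 0xFB) = 0xE5; 0xE5 ⊕ 0x23 = 0xC6.
P[1]: D(K, 0xE1) = 0xFF; 0xFF ⊕ 0xFB = 0x04.
P[2]: D(K, 0x69) = 0x77; 0x77 ⊕ 0xE1 = 0x96.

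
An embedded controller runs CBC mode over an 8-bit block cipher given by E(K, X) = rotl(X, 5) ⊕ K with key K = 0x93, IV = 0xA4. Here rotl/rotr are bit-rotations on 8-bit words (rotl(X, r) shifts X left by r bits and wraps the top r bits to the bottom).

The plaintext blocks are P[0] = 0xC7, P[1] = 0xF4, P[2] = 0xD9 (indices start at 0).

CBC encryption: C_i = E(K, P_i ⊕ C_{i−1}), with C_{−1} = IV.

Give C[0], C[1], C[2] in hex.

C[0] = 0xFF, C[1] = 0xF2, C[2] = 0xF6

C[0]: P[0] ⊕ 0xA4 = 0x63; E(K, 0x63) = 0xFF.
C[1]: P[1] ⊕ 0xFF = 0x0B; E(K, 0x0B) = 0xF2.
C[2]: P[2] ⊕ 0xF2 = 0x2B; E(K, 0x2B) = 0xF6.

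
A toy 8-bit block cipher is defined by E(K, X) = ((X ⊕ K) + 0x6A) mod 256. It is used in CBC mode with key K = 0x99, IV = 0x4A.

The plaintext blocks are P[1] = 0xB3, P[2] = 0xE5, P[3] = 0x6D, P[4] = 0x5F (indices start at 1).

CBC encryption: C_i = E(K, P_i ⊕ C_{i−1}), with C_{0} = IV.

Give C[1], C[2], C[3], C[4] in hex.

C[1] = 0xCA, C[2] = 0x20, C[3] = 0x3E, C[4] = 0x62

C[1]: P[1] ⊕ 0x4A = 0xF9; E(K, 0xF9) = 0xCA.
C[2]: P[2] ⊕ 0xCA = 0x2F; E(K, 0x2F) = 0x20.
C[3]: P[3] ⊕ 0x20 = 0x4D; E(K, 0x4D) = 0x3E.
C[4]: P[4] ⊕ 0x3E = 0x61; E(K, 0x61) = 0x62.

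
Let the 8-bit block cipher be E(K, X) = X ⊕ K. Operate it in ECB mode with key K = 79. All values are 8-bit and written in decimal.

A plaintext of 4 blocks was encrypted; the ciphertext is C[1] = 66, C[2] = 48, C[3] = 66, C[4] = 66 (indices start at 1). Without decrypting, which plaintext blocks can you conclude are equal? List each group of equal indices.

P[1] = P[3] = P[4]

ECB encrypts each block independently with the same key, so equal ciphertext blocks imply equal plaintext blocks.
C[1] = C[3] = C[4] = 66, so P[1] = P[3] = P[4].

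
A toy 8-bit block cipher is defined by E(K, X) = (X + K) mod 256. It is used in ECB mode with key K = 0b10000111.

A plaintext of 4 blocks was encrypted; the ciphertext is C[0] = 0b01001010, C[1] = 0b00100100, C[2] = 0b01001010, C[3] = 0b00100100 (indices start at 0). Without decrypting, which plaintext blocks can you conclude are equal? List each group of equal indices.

ECB encrypts each block independently with the same key, so equal ciphertext blocks imply equal plaintext blocks.
C[0] = C[2] = 0b01001010, so P[0] = P[2].
C[1] = C[3] = 0b00100100, so P[1] = P[3].

P[0] = P[2]; P[1] = P[3]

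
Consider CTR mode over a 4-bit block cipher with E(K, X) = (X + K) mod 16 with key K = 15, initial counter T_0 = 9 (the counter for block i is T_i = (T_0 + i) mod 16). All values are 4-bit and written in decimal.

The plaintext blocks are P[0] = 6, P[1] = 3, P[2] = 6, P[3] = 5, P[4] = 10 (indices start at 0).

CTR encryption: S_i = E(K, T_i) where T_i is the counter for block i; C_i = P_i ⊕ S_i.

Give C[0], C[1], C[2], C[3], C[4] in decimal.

C[0]: T = 9, S = E(K, T) = 8; 6 ⊕ 8 = 14.
C[1]: T = 10, S = E(K, T) = 9; 3 ⊕ 9 = 10.
C[2]: T = 11, S = E(K, T) = 10; 6 ⊕ 10 = 12.
C[3]: T = 12, S = E(K, T) = 11; 5 ⊕ 11 = 14.
C[4]: T = 13, S = E(K, T) = 12; 10 ⊕ 12 = 6.

C[0] = 14, C[1] = 10, C[2] = 12, C[3] = 14, C[4] = 6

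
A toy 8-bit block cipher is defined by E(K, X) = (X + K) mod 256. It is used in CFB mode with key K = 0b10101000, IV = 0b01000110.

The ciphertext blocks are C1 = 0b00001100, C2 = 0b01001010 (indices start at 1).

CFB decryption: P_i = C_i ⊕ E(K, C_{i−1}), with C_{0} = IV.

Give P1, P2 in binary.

P1 = 0b11100010, P2 = 0b11111110

P1: E(K, 0b01000110) = 0b11101110; 0b00001100 ⊕ 0b11101110 = 0b11100010.
P2: E(K, 0b00001100) = 0b10110100; 0b01001010 ⊕ 0b10110100 = 0b11111110.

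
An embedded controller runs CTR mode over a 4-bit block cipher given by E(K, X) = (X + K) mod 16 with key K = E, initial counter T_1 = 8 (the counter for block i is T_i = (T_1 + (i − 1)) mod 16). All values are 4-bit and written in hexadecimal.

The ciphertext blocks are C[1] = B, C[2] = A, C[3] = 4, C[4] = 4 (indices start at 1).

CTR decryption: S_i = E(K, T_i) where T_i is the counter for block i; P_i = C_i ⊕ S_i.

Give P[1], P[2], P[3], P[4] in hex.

P[1]: T = 8, S = E(K, T) = 6; B ⊕ 6 = D.
P[2]: T = 9, S = E(K, T) = 7; A ⊕ 7 = D.
P[3]: T = A, S = E(K, T) = 8; 4 ⊕ 8 = C.
P[4]: T = B, S = E(K, T) = 9; 4 ⊕ 9 = D.

P[1] = D, P[2] = D, P[3] = C, P[4] = D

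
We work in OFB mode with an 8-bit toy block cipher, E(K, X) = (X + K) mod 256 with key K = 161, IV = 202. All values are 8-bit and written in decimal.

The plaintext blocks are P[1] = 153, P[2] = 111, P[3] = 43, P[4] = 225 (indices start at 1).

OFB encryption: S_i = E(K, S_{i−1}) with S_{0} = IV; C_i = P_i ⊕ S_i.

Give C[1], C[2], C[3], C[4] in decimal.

C[1]: S = E(K, 202) = 107; 153 ⊕ 107 = 242.
C[2]: S = E(K, 107) = 12; 111 ⊕ 12 = 99.
C[3]: S = E(K, 12) = 173; 43 ⊕ 173 = 134.
C[4]: S = E(K, 173) = 78; 225 ⊕ 78 = 175.

C[1] = 242, C[2] = 99, C[3] = 134, C[4] = 175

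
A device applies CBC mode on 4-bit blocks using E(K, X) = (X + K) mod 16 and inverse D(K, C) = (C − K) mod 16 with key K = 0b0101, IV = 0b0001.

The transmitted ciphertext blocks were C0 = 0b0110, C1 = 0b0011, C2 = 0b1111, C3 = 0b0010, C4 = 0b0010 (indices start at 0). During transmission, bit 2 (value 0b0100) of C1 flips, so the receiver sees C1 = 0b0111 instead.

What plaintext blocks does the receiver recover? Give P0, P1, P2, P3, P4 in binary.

P0 = 0b0000, P1 = 0b0100, P2 = 0b1101, P3 = 0b0010, P4 = 0b1111

CBC decryption: P_i = D(K, C_i) ⊕ C_{i−1}, with C_{−1} = IV.
Only C1 changed, to 0b0111. In CBC, a change in C_i garbles P_i and flips the same bit in P_{i+1}. Decrypting the received ciphertext:
P0: D(K, 0b0110) = 0b0001; 0b0001 ⊕ 0b0001 = 0b0000.
P1: D(K, 0b0111) = 0b0010; 0b0010 ⊕ 0b0110 = 0b0100.
P2: D(K, 0b1111) = 0b1010; 0b1010 ⊕ 0b0111 = 0b1101.
P3: D(K, 0b0010) = 0b1101; 0b1101 ⊕ 0b1111 = 0b0010.
P4: D(K, 0b0010) = 0b1101; 0b1101 ⊕ 0b0010 = 0b1111.
Blocks that differ from the original plaintext: P1, P2.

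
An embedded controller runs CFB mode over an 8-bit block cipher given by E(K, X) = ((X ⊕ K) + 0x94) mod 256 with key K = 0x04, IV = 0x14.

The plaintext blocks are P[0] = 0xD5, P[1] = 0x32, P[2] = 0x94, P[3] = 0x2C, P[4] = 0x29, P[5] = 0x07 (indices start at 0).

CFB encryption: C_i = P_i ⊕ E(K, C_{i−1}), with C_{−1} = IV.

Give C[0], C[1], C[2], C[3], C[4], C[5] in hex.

C[0] = 0x71, C[1] = 0x3B, C[2] = 0x47, C[3] = 0xFB, C[4] = 0xBA, C[5] = 0x55

C[0]: E(K, 0x14) = 0xA4; 0xD5 ⊕ 0xA4 = 0x71.
C[1]: E(K, 0x71) = 0x09; 0x32 ⊕ 0x09 = 0x3B.
C[2]: E(K, 0x3B) = 0xD3; 0x94 ⊕ 0xD3 = 0x47.
C[3]: E(K, 0x47) = 0xD7; 0x2C ⊕ 0xD7 = 0xFB.
C[4]: E(K, 0xFB) = 0x93; 0x29 ⊕ 0x93 = 0xBA.
C[5]: E(K, 0xBA) = 0x52; 0x07 ⊕ 0x52 = 0x55.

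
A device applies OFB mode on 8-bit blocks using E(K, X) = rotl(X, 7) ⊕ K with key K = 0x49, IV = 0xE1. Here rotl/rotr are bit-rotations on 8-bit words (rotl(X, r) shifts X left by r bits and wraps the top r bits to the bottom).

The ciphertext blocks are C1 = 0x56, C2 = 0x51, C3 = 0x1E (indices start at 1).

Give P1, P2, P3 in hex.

OFB decryption: S_i = E(K, S_{i−1}) with S_{0} = IV; P_i = C_i ⊕ S_i.
P1: S = E(K, 0xE1) = 0xB9; 0x56 ⊕ 0xB9 = 0xEF.
P2: S = E(K, 0xB9) = 0x95; 0x51 ⊕ 0x95 = 0xC4.
P3: S = E(K, 0x95) = 0x83; 0x1E ⊕ 0x83 = 0x9D.

P1 = 0xEF, P2 = 0xC4, P3 = 0x9D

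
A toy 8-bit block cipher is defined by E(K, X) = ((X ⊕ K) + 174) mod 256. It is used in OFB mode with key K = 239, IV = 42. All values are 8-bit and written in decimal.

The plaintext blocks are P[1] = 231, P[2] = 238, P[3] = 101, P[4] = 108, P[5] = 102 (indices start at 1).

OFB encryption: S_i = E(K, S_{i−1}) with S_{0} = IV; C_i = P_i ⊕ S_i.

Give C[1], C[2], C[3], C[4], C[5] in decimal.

C[1] = 148, C[2] = 164, C[3] = 54, C[4] = 6, C[5] = 85

C[1]: S = E(K, 42) = 115; 231 ⊕ 115 = 148.
C[2]: S = E(K, 115) = 74; 238 ⊕ 74 = 164.
C[3]: S = E(K, 74) = 83; 101 ⊕ 83 = 54.
C[4]: S = E(K, 83) = 106; 108 ⊕ 106 = 6.
C[5]: S = E(K, 106) = 51; 102 ⊕ 51 = 85.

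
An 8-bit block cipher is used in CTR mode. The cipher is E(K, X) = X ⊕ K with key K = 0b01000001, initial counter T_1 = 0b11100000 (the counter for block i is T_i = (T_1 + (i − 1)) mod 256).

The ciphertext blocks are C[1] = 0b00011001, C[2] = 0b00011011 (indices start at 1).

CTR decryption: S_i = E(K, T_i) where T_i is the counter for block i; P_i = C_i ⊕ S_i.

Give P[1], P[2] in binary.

P[1]: T = 0b11100000, S = E(K, T) = 0b10100001; 0b00011001 ⊕ 0b10100001 = 0b10111000.
P[2]: T = 0b11100001, S = E(K, T) = 0b10100000; 0b00011011 ⊕ 0b10100000 = 0b10111011.

P[1] = 0b10111000, P[2] = 0b10111011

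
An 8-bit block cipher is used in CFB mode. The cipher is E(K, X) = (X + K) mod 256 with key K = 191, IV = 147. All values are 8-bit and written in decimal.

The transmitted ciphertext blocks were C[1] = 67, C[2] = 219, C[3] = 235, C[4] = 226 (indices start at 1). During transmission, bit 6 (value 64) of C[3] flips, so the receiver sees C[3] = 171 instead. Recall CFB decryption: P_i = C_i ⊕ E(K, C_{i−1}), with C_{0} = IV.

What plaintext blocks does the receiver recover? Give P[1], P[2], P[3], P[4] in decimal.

P[1] = 17, P[2] = 217, P[3] = 49, P[4] = 136

Only C[3] changed, to 171. In CFB, a change in C_i flips the same bit in P_i and garbles P_{i+1}. Decrypting the received ciphertext:
P[1]: E(K, 147) = 82; 67 ⊕ 82 = 17.
P[2]: E(K, 67) = 2; 219 ⊕ 2 = 217.
P[3]: E(K, 219) = 154; 171 ⊕ 154 = 49.
P[4]: E(K, 171) = 106; 226 ⊕ 106 = 136.
Blocks that differ from the original plaintext: P[3], P[4].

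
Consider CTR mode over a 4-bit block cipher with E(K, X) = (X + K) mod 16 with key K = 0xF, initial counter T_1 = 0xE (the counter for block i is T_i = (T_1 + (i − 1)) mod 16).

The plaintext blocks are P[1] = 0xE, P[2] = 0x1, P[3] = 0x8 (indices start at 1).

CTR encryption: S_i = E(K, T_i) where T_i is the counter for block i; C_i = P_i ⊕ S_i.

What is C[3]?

C[3] = 0x7

C[1]: T = 0xE, S = E(K, T) = 0xD; 0xE ⊕ 0xD = 0x3.
C[2]: T = 0xF, S = E(K, T) = 0xE; 0x1 ⊕ 0xE = 0xF.
C[3]: T = 0x0, S = E(K, T) = 0xF; 0x8 ⊕ 0xF = 0x7.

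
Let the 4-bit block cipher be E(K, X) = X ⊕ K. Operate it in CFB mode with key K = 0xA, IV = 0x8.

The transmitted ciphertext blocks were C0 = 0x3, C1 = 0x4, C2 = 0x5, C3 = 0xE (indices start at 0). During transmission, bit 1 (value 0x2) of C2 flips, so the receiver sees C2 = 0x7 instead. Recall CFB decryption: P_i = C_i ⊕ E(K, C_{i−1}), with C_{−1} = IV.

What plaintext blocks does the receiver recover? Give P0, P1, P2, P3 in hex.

P0 = 0x1, P1 = 0xD, P2 = 0x9, P3 = 0x3

Only C2 changed, to 0x7. In CFB, a change in C_i flips the same bit in P_i and garbles P_{i+1}. Decrypting the received ciphertext:
P0: E(K, 0x8) = 0x2; 0x3 ⊕ 0x2 = 0x1.
P1: E(K, 0x3) = 0x9; 0x4 ⊕ 0x9 = 0xD.
P2: E(K, 0x4) = 0xE; 0x7 ⊕ 0xE = 0x9.
P3: E(K, 0x7) = 0xD; 0xE ⊕ 0xD = 0x3.
Blocks that differ from the original plaintext: P2, P3.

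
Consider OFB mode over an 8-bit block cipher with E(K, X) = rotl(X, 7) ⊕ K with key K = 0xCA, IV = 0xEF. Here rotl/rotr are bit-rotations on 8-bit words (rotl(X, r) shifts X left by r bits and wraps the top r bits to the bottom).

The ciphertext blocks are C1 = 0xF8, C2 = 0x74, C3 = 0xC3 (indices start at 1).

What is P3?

OFB decryption: S_i = E(K, S_{i−1}) with S_{0} = IV; P_i = C_i ⊕ S_i.
P1: S = E(K, 0xEF) = 0x3D; 0xF8 ⊕ 0x3D = 0xC5.
P2: S = E(K, 0x3D) = 0x54; 0x74 ⊕ 0x54 = 0x20.
P3: S = E(K, 0x54) = 0xE0; 0xC3 ⊕ 0xE0 = 0x23.

P3 = 0x23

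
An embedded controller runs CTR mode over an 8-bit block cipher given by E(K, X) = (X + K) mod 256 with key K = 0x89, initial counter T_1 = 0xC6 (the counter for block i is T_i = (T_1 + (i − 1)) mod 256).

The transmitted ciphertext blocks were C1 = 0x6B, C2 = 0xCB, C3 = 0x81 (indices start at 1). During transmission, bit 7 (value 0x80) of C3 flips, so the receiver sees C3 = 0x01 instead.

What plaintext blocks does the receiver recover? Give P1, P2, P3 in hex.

P1 = 0x24, P2 = 0x9B, P3 = 0x50

CTR decryption: S_i = E(K, T_i) where T_i is the counter for block i; P_i = C_i ⊕ S_i.
Only C3 changed, to 0x01. In CTR, a change in C_i flips the same bit in P_i only; the keystream is unaffected. Decrypting the received ciphertext:
P1: T = 0xC6, S = E(K, T) = 0x4F; 0x6B ⊕ 0x4F = 0x24.
P2: T = 0xC7, S = E(K, T) = 0x50; 0xCB ⊕ 0x50 = 0x9B.
P3: T = 0xC8, S = E(K, T) = 0x51; 0x01 ⊕ 0x51 = 0x50.
Blocks that differ from the original plaintext: P3.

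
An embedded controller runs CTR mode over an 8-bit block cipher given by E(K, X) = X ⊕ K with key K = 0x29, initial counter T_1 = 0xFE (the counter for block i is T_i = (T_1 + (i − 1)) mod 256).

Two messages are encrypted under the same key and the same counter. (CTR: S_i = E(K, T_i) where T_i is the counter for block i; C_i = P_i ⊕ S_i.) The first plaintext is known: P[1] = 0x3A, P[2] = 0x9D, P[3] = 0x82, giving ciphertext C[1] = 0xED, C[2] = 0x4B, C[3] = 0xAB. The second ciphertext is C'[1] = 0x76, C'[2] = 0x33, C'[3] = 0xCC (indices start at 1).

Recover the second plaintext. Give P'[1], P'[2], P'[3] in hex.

In CTR with a reused counter, both messages share the same keystream S_i, so C_i ⊕ C'_i = P_i ⊕ P'_i and thus P'_i = P_i ⊕ C_i ⊕ C'_i.
P'[1]: 0x3A ⊕ 0xED ⊕ 0x76 = 0xA1.
P'[2]: 0x9D ⊕ 0x4B ⊕ 0x33 = 0xE5.
P'[3]: 0x82 ⊕ 0xAB ⊕ 0xCC = 0xE5.

P'[1] = 0xA1, P'[2] = 0xE5, P'[3] = 0xE5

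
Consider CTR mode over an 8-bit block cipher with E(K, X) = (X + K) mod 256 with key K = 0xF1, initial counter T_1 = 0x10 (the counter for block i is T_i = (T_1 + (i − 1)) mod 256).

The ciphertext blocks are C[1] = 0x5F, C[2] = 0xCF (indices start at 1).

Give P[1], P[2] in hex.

CTR decryption: S_i = E(K, T_i) where T_i is the counter for block i; P_i = C_i ⊕ S_i.
P[1]: T = 0x10, S = E(K, T) = 0x01; 0x5F ⊕ 0x01 = 0x5E.
P[2]: T = 0x11, S = E(K, T) = 0x02; 0xCF ⊕ 0x02 = 0xCD.

P[1] = 0x5E, P[2] = 0xCD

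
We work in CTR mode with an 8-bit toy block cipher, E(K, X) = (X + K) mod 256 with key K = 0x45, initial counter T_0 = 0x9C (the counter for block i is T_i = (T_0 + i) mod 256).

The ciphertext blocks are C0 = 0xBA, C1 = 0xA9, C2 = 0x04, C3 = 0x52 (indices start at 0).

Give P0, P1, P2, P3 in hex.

CTR decryption: S_i = E(K, T_i) where T_i is the counter for block i; P_i = C_i ⊕ S_i.
P0: T = 0x9C, S = E(K, T) = 0xE1; 0xBA ⊕ 0xE1 = 0x5B.
P1: T = 0x9D, S = E(K, T) = 0xE2; 0xA9 ⊕ 0xE2 = 0x4B.
P2: T = 0x9E, S = E(K, T) = 0xE3; 0x04 ⊕ 0xE3 = 0xE7.
P3: T = 0x9F, S = E(K, T) = 0xE4; 0x52 ⊕ 0xE4 = 0xB6.

P0 = 0x5B, P1 = 0x4B, P2 = 0xE7, P3 = 0xB6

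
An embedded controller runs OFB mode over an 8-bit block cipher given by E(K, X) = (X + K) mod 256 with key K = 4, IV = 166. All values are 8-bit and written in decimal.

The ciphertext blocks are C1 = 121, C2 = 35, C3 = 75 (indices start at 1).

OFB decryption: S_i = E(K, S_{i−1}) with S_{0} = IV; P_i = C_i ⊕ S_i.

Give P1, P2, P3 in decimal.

P1: S = E(K, 166) = 170; 121 ⊕ 170 = 211.
P2: S = E(K, 170) = 174; 35 ⊕ 174 = 141.
P3: S = E(K, 174) = 178; 75 ⊕ 178 = 249.

P1 = 211, P2 = 141, P3 = 249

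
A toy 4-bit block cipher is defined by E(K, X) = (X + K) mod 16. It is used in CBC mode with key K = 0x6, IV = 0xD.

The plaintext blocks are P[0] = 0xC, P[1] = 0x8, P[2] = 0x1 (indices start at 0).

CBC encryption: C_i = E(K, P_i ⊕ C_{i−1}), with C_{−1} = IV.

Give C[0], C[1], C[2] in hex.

C[0]: P[0] ⊕ 0xD = 0x1; E(K, 0x1) = 0x7.
C[1]: P[1] ⊕ 0x7 = 0xF; E(K, 0xF) = 0x5.
C[2]: P[2] ⊕ 0x5 = 0x4; E(K, 0x4) = 0xA.

C[0] = 0x7, C[1] = 0x5, C[2] = 0xA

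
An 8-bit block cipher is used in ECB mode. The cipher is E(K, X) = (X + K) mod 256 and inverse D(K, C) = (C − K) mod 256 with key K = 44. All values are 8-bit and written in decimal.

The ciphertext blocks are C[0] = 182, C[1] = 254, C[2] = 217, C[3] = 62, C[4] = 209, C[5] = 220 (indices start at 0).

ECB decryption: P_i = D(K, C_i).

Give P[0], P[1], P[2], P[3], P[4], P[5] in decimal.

P[0] = 138, P[1] = 210, P[2] = 173, P[3] = 18, P[4] = 165, P[5] = 176

P[0]: D(K, 182) = 138.
P[1]: D(K, 254) = 210.
P[2]: D(K, 217) = 173.
P[3]: D(K, 62) = 18.
P[4]: D(K, 209) = 165.
P[5]: D(K, 220) = 176.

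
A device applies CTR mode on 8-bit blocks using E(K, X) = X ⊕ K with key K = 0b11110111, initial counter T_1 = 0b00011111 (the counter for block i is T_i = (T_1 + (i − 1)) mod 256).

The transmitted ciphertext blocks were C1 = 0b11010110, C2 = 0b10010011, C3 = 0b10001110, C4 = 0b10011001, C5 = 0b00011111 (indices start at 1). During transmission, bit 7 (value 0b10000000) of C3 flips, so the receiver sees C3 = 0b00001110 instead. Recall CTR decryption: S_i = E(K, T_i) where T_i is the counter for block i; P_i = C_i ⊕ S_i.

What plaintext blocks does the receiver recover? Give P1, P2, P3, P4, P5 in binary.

Only C3 changed, to 0b00001110. In CTR, a change in C_i flips the same bit in P_i only; the keystream is unaffected. Decrypting the received ciphertext:
P1: T = 0b00011111, S = E(K, T) = 0b11101000; 0b11010110 ⊕ 0b11101000 = 0b00111110.
P2: T = 0b00100000, S = E(K, T) = 0b11010111; 0b10010011 ⊕ 0b11010111 = 0b01000100.
P3: T = 0b00100001, S = E(K, T) = 0b11010110; 0b00001110 ⊕ 0b11010110 = 0b11011000.
P4: T = 0b00100010, S = E(K, T) = 0b11010101; 0b10011001 ⊕ 0b11010101 = 0b01001100.
P5: T = 0b00100011, S = E(K, T) = 0b11010100; 0b00011111 ⊕ 0b11010100 = 0b11001011.
Blocks that differ from the original plaintext: P3.

P1 = 0b00111110, P2 = 0b01000100, P3 = 0b11011000, P4 = 0b01001100, P5 = 0b11001011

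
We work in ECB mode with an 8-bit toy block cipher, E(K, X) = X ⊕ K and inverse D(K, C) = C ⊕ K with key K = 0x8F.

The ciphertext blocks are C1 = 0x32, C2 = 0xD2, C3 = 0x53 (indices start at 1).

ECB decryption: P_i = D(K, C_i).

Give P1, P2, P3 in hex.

P1 = 0xBD, P2 = 0x5D, P3 = 0xDC

P1: D(K, 0x32) = 0xBD.
P2: D(K, 0xD2) = 0x5D.
P3: D(K, 0x53) = 0xDC.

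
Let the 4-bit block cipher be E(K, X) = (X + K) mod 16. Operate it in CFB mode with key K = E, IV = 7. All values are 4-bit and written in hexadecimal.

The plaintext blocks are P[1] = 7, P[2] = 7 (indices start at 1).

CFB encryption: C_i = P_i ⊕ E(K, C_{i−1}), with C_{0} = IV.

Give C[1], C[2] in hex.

C[1]: E(K, 7) = 5; 7 ⊕ 5 = 2.
C[2]: E(K, 2) = 0; 7 ⊕ 0 = 7.

C[1] = 2, C[2] = 7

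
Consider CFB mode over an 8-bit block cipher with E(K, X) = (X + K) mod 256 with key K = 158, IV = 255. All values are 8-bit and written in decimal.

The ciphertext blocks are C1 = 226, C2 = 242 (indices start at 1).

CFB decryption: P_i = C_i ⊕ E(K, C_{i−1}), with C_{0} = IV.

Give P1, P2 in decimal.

P1: E(K, 255) = 157; 226 ⊕ 157 = 127.
P2: E(K, 226) = 128; 242 ⊕ 128 = 114.

P1 = 127, P2 = 114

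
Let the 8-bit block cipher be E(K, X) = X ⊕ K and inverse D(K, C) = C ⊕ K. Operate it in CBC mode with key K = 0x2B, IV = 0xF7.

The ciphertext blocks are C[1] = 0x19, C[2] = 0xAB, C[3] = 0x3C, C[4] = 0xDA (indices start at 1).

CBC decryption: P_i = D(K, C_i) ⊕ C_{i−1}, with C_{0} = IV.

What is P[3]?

P[3] = 0xBC

P[3]: D(K, 0x3C) = 0x17; 0x17 ⊕ 0xAB = 0xBC.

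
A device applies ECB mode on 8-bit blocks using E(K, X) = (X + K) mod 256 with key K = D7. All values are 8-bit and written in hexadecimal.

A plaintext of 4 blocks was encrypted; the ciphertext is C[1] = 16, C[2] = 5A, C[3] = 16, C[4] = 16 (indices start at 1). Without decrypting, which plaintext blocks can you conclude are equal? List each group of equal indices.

P[1] = P[3] = P[4]

ECB encrypts each block independently with the same key, so equal ciphertext blocks imply equal plaintext blocks.
C[1] = C[3] = C[4] = 16, so P[1] = P[3] = P[4].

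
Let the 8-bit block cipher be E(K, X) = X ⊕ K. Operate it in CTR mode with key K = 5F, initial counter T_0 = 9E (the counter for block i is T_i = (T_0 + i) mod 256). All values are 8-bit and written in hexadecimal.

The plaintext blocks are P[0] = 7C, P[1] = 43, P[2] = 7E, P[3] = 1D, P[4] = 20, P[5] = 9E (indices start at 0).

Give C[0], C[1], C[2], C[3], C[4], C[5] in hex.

CTR encryption: S_i = E(K, T_i) where T_i is the counter for block i; C_i = P_i ⊕ S_i.
C[0]: T = 9E, S = E(K, T) = C1; 7C ⊕ C1 = BD.
C[1]: T = 9F, S = E(K, T) = C0; 43 ⊕ C0 = 83.
C[2]: T = A0, S = E(K, T) = FF; 7E ⊕ FF = 81.
C[3]: T = A1, S = E(K, T) = FE; 1D ⊕ FE = E3.
C[4]: T = A2, S = E(K, T) = FD; 20 ⊕ FD = DD.
C[5]: T = A3, S = E(K, T) = FC; 9E ⊕ FC = 62.

C[0] = BD, C[1] = 83, C[2] = 81, C[3] = E3, C[4] = DD, C[5] = 62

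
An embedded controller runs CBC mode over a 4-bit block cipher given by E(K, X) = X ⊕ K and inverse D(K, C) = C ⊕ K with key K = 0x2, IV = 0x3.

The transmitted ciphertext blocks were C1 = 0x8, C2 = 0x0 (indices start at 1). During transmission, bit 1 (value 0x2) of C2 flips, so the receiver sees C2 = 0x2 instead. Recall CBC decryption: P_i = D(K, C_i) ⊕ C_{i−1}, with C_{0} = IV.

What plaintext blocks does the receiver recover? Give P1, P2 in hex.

P1 = 0x9, P2 = 0x8

Only C2 changed, to 0x2. In CBC, a change in C_i garbles P_i and flips the same bit in P_{i+1}. Decrypting the received ciphertext:
P1: D(K, 0x8) = 0xA; 0xA ⊕ 0x3 = 0x9.
P2: D(K, 0x2) = 0x0; 0x0 ⊕ 0x8 = 0x8.
Blocks that differ from the original plaintext: P2.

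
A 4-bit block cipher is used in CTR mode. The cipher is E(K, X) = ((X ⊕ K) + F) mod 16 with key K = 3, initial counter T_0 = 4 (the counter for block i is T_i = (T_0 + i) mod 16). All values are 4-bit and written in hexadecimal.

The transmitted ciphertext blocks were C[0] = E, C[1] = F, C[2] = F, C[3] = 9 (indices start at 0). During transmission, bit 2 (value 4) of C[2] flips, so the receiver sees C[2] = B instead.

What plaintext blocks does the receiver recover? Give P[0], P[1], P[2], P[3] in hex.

CTR decryption: S_i = E(K, T_i) where T_i is the counter for block i; P_i = C_i ⊕ S_i.
Only C[2] changed, to B. In CTR, a change in C_i flips the same bit in P_i only; the keystream is unaffected. Decrypting the received ciphertext:
P[0]: T = 4, S = E(K, T) = 6; E ⊕ 6 = 8.
P[1]: T = 5, S = E(K, T) = 5; F ⊕ 5 = A.
P[2]: T = 6, S = E(K, T) = 4; B ⊕ 4 = F.
P[3]: T = 7, S = E(K, T) = 3; 9 ⊕ 3 = A.
Blocks that differ from the original plaintext: P[2].

P[0] = 8, P[1] = A, P[2] = F, P[3] = A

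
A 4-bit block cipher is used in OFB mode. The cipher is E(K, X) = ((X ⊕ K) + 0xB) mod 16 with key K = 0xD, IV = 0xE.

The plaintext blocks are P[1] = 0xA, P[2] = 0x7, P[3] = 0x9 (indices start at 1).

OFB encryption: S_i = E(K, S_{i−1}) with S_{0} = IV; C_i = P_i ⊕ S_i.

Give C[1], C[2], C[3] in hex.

C[1] = 0x4, C[2] = 0x9, C[3] = 0x7

C[1]: S = E(K, 0xE) = 0xE; 0xA ⊕ 0xE = 0x4.
C[2]: S = E(K, 0xE) = 0xE; 0x7 ⊕ 0xE = 0x9.
C[3]: S = E(K, 0xE) = 0xE; 0x9 ⊕ 0xE = 0x7.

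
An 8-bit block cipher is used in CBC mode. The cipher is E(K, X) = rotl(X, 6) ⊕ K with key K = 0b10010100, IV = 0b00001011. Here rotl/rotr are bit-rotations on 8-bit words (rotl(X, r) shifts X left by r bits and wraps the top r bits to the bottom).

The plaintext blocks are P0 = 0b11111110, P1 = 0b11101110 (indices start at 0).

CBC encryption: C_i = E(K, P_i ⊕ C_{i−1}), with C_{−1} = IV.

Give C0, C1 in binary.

C0 = 0b11101001, C1 = 0b01010101

C0: P0 ⊕ 0b00001011 = 0b11110101; E(K, 0b11110101) = 0b11101001.
C1: P1 ⊕ 0b11101001 = 0b00000111; E(K, 0b00000111) = 0b01010101.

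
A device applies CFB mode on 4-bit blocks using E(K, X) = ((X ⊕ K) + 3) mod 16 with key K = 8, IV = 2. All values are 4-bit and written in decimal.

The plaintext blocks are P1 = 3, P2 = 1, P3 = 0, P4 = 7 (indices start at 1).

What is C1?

C1 = 14

CFB encryption: C_i = P_i ⊕ E(K, C_{i−1}), with C_{0} = IV.
C1: E(K, 2) = 13; 3 ⊕ 13 = 14.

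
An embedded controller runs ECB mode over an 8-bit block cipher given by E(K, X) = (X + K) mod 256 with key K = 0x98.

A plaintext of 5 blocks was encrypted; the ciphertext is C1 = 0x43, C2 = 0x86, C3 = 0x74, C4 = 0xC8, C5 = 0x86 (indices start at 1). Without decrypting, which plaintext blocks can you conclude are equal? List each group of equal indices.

P2 = P5

ECB encrypts each block independently with the same key, so equal ciphertext blocks imply equal plaintext blocks.
C2 = C5 = 0x86, so P2 = P5.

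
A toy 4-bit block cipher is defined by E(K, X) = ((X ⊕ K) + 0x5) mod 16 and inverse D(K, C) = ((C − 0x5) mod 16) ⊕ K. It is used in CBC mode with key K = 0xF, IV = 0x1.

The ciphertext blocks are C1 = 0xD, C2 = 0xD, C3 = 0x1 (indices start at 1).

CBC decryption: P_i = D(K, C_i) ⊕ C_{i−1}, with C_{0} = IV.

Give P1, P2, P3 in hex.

P1: D(K, 0xD) = 0x7; 0x7 ⊕ 0x1 = 0x6.
P2: D(K, 0xD) = 0x7; 0x7 ⊕ 0xD = 0xA.
P3: D(K, 0x1) = 0x3; 0x3 ⊕ 0xD = 0xE.

P1 = 0x6, P2 = 0xA, P3 = 0xE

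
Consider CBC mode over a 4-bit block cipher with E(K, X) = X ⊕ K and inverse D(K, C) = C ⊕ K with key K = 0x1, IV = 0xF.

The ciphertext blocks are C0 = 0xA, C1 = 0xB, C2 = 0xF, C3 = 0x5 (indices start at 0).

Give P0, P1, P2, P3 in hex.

CBC decryption: P_i = D(K, C_i) ⊕ C_{i−1}, with C_{−1} = IV.
P0: D(K, 0xA) = 0xB; 0xB ⊕ 0xF = 0x4.
P1: D(K, 0xB) = 0xA; 0xA ⊕ 0xA = 0x0.
P2: D(K, 0xF) = 0xE; 0xE ⊕ 0xB = 0x5.
P3: D(K, 0x5) = 0x4; 0x4 ⊕ 0xF = 0xB.

P0 = 0x4, P1 = 0x0, P2 = 0x5, P3 = 0xB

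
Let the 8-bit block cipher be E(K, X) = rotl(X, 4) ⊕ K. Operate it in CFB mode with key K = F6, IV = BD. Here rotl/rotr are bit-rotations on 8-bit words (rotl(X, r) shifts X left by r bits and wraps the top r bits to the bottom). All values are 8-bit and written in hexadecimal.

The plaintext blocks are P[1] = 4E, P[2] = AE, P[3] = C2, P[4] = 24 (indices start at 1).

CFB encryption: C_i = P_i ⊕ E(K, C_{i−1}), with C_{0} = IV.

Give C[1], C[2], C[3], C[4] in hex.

C[1] = 63, C[2] = 6E, C[3] = D2, C[4] = FF

C[1]: E(K, BD) = 2D; 4E ⊕ 2D = 63.
C[2]: E(K, 63) = C0; AE ⊕ C0 = 6E.
C[3]: E(K, 6E) = 10; C2 ⊕ 10 = D2.
C[4]: E(K, D2) = DB; 24 ⊕ DB = FF.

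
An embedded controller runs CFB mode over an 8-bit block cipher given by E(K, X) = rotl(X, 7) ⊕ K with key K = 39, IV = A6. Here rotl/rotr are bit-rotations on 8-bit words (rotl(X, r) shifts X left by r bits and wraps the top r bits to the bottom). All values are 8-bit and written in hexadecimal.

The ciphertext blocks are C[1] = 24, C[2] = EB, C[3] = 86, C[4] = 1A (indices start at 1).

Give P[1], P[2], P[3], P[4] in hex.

CFB decryption: P_i = C_i ⊕ E(K, C_{i−1}), with C_{0} = IV.
P[1]: E(K, A6) = 6A; 24 ⊕ 6A = 4E.
P[2]: E(K, 24) = 2B; EB ⊕ 2B = C0.
P[3]: E(K, EB) = CC; 86 ⊕ CC = 4A.
P[4]: E(K, 86) = 7A; 1A ⊕ 7A = 60.

P[1] = 4E, P[2] = C0, P[3] = 4A, P[4] = 60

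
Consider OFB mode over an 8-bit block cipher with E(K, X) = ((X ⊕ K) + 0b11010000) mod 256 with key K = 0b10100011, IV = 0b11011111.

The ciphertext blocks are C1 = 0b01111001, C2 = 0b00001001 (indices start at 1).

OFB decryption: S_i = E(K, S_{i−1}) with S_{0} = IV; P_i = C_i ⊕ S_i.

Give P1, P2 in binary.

P1 = 0b00110101, P2 = 0b10110110

P1: S = E(K, 0b11011111) = 0b01001100; 0b01111001 ⊕ 0b01001100 = 0b00110101.
P2: S = E(K, 0b01001100) = 0b10111111; 0b00001001 ⊕ 0b10111111 = 0b10110110.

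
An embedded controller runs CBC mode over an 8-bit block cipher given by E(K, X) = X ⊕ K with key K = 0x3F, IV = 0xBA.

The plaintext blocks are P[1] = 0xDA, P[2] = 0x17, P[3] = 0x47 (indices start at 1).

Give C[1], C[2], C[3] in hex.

CBC encryption: C_i = E(K, P_i ⊕ C_{i−1}), with C_{0} = IV.
C[1]: P[1] ⊕ 0xBA = 0x60; E(K, 0x60) = 0x5F.
C[2]: P[2] ⊕ 0x5F = 0x48; E(K, 0x48) = 0x77.
C[3]: P[3] ⊕ 0x77 = 0x30; E(K, 0x30) = 0x0F.

C[1] = 0x5F, C[2] = 0x77, C[3] = 0x0F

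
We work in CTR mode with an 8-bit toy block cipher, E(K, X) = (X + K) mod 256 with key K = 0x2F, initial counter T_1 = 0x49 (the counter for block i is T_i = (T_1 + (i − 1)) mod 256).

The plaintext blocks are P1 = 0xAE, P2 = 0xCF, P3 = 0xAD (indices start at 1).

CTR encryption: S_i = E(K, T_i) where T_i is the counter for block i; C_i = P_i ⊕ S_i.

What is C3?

C1: T = 0x49, S = E(K, T) = 0x78; 0xAE ⊕ 0x78 = 0xD6.
C2: T = 0x4A, S = E(K, T) = 0x79; 0xCF ⊕ 0x79 = 0xB6.
C3: T = 0x4B, S = E(K, T) = 0x7A; 0xAD ⊕ 0x7A = 0xD7.

C3 = 0xD7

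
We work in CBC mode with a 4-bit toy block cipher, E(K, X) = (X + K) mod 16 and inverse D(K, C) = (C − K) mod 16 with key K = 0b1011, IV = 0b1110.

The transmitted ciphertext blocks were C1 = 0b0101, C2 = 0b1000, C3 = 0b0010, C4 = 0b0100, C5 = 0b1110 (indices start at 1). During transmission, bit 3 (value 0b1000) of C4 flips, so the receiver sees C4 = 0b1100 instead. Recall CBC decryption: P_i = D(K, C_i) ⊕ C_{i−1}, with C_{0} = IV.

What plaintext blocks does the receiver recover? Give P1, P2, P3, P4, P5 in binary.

Only C4 changed, to 0b1100. In CBC, a change in C_i garbles P_i and flips the same bit in P_{i+1}. Decrypting the received ciphertext:
P1: D(K, 0b0101) = 0b1010; 0b1010 ⊕ 0b1110 = 0b0100.
P2: D(K, 0b1000) = 0b1101; 0b1101 ⊕ 0b0101 = 0b1000.
P3: D(K, 0b0010) = 0b0111; 0b0111 ⊕ 0b1000 = 0b1111.
P4: D(K, 0b1100) = 0b0001; 0b0001 ⊕ 0b0010 = 0b0011.
P5: D(K, 0b1110) = 0b0011; 0b0011 ⊕ 0b1100 = 0b1111.
Blocks that differ from the original plaintext: P4, P5.

P1 = 0b0100, P2 = 0b1000, P3 = 0b1111, P4 = 0b0011, P5 = 0b1111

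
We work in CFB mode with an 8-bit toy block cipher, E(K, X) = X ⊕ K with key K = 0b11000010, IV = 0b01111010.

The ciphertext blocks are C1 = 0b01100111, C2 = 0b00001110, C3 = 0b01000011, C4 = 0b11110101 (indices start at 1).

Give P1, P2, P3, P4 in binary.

P1 = 0b11011111, P2 = 0b10101011, P3 = 0b10001111, P4 = 0b01110100

CFB decryption: P_i = C_i ⊕ E(K, C_{i−1}), with C_{0} = IV.
P1: E(K, 0b01111010) = 0b10111000; 0b01100111 ⊕ 0b10111000 = 0b11011111.
P2: E(K, 0b01100111) = 0b10100101; 0b00001110 ⊕ 0b10100101 = 0b10101011.
P3: E(K, 0b00001110) = 0b11001100; 0b01000011 ⊕ 0b11001100 = 0b10001111.
P4: E(K, 0b01000011) = 0b10000001; 0b11110101 ⊕ 0b10000001 = 0b01110100.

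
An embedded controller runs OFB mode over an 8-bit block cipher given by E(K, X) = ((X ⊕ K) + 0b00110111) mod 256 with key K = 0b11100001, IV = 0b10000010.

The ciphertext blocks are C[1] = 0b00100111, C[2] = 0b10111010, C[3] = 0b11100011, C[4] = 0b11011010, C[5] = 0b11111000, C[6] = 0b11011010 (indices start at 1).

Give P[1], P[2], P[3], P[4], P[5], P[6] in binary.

OFB decryption: S_i = E(K, S_{i−1}) with S_{0} = IV; P_i = C_i ⊕ S_i.
P[1]: S = E(K, 0b10000010) = 0b10011010; 0b00100111 ⊕ 0b10011010 = 0b10111101.
P[2]: S = E(K, 0b10011010) = 0b10110010; 0b10111010 ⊕ 0b10110010 = 0b00001000.
P[3]: S = E(K, 0b10110010) = 0b10001010; 0b11100011 ⊕ 0b10001010 = 0b01101001.
P[4]: S = E(K, 0b10001010) = 0b10100010; 0b11011010 ⊕ 0b10100010 = 0b01111000.
P[5]: S = E(K, 0b10100010) = 0b01111010; 0b11111000 ⊕ 0b01111010 = 0b10000010.
P[6]: S = E(K, 0b01111010) = 0b11010010; 0b11011010 ⊕ 0b11010010 = 0b00001000.

P[1] = 0b10111101, P[2] = 0b00001000, P[3] = 0b01101001, P[4] = 0b01111000, P[5] = 0b10000010, P[6] = 0b00001000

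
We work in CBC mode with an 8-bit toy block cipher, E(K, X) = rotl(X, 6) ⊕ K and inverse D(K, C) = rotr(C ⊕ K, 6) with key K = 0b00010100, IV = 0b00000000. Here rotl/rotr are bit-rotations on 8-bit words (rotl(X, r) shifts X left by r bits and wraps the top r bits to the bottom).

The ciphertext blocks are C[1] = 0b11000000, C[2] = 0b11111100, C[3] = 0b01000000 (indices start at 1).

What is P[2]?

CBC decryption: P_i = D(K, C_i) ⊕ C_{i−1}, with C_{0} = IV.
P[2]: D(K, 0b11111100) = 0b10100011; 0b10100011 ⊕ 0b11000000 = 0b01100011.

P[2] = 0b01100011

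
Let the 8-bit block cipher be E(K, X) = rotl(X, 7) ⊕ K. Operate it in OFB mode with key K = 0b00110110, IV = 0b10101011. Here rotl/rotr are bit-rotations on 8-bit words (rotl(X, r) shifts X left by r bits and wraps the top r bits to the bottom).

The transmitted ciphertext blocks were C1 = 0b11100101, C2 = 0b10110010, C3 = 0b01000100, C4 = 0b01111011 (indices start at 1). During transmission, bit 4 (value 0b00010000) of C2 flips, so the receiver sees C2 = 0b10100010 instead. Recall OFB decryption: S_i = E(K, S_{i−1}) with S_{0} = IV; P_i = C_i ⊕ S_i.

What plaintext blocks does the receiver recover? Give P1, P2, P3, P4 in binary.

P1 = 0b00000110, P2 = 0b01100101, P3 = 0b10010001, P4 = 0b10100111

Only C2 changed, to 0b10100010. In OFB, a change in C_i flips the same bit in P_i only; the keystream is unaffected. Decrypting the received ciphertext:
P1: S = E(K, 0b10101011) = 0b11100011; 0b11100101 ⊕ 0b11100011 = 0b00000110.
P2: S = E(K, 0b11100011) = 0b11000111; 0b10100010 ⊕ 0b11000111 = 0b01100101.
P3: S = E(K, 0b11000111) = 0b11010101; 0b01000100 ⊕ 0b11010101 = 0b10010001.
P4: S = E(K, 0b11010101) = 0b11011100; 0b01111011 ⊕ 0b11011100 = 0b10100111.
Blocks that differ from the original plaintext: P2.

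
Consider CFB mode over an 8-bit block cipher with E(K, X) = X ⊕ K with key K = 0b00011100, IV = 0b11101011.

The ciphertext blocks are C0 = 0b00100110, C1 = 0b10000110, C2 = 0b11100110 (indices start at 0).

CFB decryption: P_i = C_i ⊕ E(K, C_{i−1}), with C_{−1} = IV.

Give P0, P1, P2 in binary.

P0 = 0b11010001, P1 = 0b10111100, P2 = 0b01111100

P0: E(K, 0b11101011) = 0b11110111; 0b00100110 ⊕ 0b11110111 = 0b11010001.
P1: E(K, 0b00100110) = 0b00111010; 0b10000110 ⊕ 0b00111010 = 0b10111100.
P2: E(K, 0b10000110) = 0b10011010; 0b11100110 ⊕ 0b10011010 = 0b01111100.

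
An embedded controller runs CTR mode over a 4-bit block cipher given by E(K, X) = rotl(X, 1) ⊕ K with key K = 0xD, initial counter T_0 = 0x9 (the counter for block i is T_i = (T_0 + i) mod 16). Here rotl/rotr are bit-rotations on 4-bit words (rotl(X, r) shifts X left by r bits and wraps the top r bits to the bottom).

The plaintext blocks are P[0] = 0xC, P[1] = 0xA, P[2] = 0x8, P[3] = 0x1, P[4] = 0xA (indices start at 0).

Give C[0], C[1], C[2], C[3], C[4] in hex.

C[0] = 0x2, C[1] = 0x2, C[2] = 0x2, C[3] = 0x5, C[4] = 0xC

CTR encryption: S_i = E(K, T_i) where T_i is the counter for block i; C_i = P_i ⊕ S_i.
C[0]: T = 0x9, S = E(K, T) = 0xE; 0xC ⊕ 0xE = 0x2.
C[1]: T = 0xA, S = E(K, T) = 0x8; 0xA ⊕ 0x8 = 0x2.
C[2]: T = 0xB, S = E(K, T) = 0xA; 0x8 ⊕ 0xA = 0x2.
C[3]: T = 0xC, S = E(K, T) = 0x4; 0x1 ⊕ 0x4 = 0x5.
C[4]: T = 0xD, S = E(K, T) = 0x6; 0xA ⊕ 0x6 = 0xC.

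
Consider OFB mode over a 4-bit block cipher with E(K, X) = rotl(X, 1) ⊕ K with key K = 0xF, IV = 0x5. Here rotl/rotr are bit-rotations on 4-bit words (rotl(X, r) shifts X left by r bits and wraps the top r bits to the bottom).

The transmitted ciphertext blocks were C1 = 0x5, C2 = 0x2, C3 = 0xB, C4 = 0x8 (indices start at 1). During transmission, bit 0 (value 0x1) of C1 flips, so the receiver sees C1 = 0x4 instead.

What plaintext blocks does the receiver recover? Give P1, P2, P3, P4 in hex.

P1 = 0x1, P2 = 0x7, P3 = 0xE, P4 = 0xD

OFB decryption: S_i = E(K, S_{i−1}) with S_{0} = IV; P_i = C_i ⊕ S_i.
Only C1 changed, to 0x4. In OFB, a change in C_i flips the same bit in P_i only; the keystream is unaffected. Decrypting the received ciphertext:
P1: S = E(K, 0x5) = 0x5; 0x4 ⊕ 0x5 = 0x1.
P2: S = E(K, 0x5) = 0x5; 0x2 ⊕ 0x5 = 0x7.
P3: S = E(K, 0x5) = 0x5; 0xB ⊕ 0x5 = 0xE.
P4: S = E(K, 0x5) = 0x5; 0x8 ⊕ 0x5 = 0xD.
Blocks that differ from the original plaintext: P1.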